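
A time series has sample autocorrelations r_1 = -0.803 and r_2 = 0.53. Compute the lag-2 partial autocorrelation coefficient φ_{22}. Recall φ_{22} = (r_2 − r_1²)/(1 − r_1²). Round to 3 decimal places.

-0.323

φ_{22} = (r_2 − r_1²) / (1 − r_1²)
r_1² = (-0.803)² = 0.644809
Numerator = 0.53 − 0.6448 = -0.1148; denominator = 1 − 0.6448 = 0.3552
φ_{22} = -0.1148 / 0.3552 = -0.323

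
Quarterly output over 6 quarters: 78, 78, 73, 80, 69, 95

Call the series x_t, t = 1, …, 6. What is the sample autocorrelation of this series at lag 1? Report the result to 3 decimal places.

Mean x̄ = (78 + 78 + 73 + 80 + 69 + 95)/6 = 78.8333
Deviations from mean: -0.8333, -0.8333, -5.8333, 1.1667, -9.8333, 16.1667
Numerator Σ_{t=1}^{5}(x_t−x̄)(x_{t+1}−x̄) = -171.6944
Denominator Σ(x_t−x̄)² = 394.8333
r_1 = -171.6944 / 394.8333 = -0.435

-0.435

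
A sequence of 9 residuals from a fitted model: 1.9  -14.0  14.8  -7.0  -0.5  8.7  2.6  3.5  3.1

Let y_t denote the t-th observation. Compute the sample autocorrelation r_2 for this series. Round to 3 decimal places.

0.115

Mean ȳ = (1.9 − 14.0 + 14.8 − 7.0 − 0.5 + 8.7 + 2.6 + 3.5 + 3.1)/9 = 1.4556
Σ(y_t−ȳ)(y_{t+2}−ȳ) = (5.9309) + (130.6853) + (-26.0958) + (-61.2558) + (-2.2380) + (14.8109) + (1.8820) = 63.7194
Denominator Σ(y_t−ȳ)² = 553.1422
r_2 = 63.7194 / 553.1422 = 0.115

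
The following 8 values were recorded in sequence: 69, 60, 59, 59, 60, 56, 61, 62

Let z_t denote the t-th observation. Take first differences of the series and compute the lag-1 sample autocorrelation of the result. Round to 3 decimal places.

First differences Δz: -9, -1, 0, 1, -4, 5, 1
Mean of differences = -1.0000
Numerator Σ(Δz_t−Δz̄)(Δz_{t+1}−Δz̄) = -10.0000
Denominator Σ(Δz_t−Δz̄)² = 118.0000
r_1(Δz) = -10.0000 / 118.0000 = -0.085

-0.085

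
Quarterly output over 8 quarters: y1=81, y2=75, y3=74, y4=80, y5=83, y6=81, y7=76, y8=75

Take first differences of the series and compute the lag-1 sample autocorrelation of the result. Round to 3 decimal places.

0.254

First differences Δy: -6, -1, 6, 3, -2, -5, -1
Mean of differences = -0.8571
Numerator Σ(Δy_t−Δȳ)(Δy_{t+1}−Δȳ) = 27.1224
Denominator Σ(Δy_t−Δȳ)² = 106.8571
r_1(Δy) = 27.1224 / 106.8571 = 0.254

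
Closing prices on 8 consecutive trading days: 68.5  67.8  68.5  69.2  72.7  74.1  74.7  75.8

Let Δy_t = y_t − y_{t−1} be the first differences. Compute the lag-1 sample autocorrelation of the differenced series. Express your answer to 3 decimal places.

First differences Δy: -0.7, 0.7, 0.7, 3.5, 1.4, 0.6, 1.1
Mean of differences = 1.0429
Numerator Σ(Δy_t−Δȳ)(Δy_{t+1}−Δȳ) = 0.5667
Denominator Σ(Δy_t−Δȳ)² = 9.6371
r_1(Δy) = 0.5667 / 9.6371 = 0.059

0.059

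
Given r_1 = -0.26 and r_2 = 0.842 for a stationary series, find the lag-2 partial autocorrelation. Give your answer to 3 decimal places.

φ_{22} = (r_2 − r_1²) / (1 − r_1²)
r_1² = (-0.26)² = 0.0676
Numerator = 0.842 − 0.0676 = 0.7744; denominator = 1 − 0.0676 = 0.9324
φ_{22} = 0.7744 / 0.9324 = 0.831

0.831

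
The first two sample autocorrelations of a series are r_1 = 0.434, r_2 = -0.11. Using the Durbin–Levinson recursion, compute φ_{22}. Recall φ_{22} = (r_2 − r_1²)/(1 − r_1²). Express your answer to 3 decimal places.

φ_{22} = (r_2 − r_1²) / (1 − r_1²)
r_1² = (0.434)² = 0.188356
Numerator = -0.11 − 0.1884 = -0.2984; denominator = 1 − 0.1884 = 0.8116
φ_{22} = -0.2984 / 0.8116 = -0.368

-0.368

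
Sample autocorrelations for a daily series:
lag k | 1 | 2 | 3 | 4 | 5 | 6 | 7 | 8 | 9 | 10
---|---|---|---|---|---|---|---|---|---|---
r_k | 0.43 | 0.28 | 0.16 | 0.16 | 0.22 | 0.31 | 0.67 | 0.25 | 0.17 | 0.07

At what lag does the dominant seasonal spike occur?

The largest autocorrelation is r_7 = 0.67; the remaining lags stay at or below 0.43. The elevated value at lag 1 (0.43), dropping to 0.28 at lag 2, reflects decaying short-term dependence rather than seasonality.
The dominant spike at lag 7 indicates a seasonal period of 7.

7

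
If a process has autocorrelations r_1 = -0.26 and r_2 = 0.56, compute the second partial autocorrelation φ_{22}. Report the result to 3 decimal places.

φ_{22} = (r_2 − r_1²) / (1 − r_1²)
r_1² = (-0.26)² = 0.0676
Numerator = 0.56 − 0.0676 = 0.4924; denominator = 1 − 0.0676 = 0.9324
φ_{22} = 0.4924 / 0.9324 = 0.528

0.528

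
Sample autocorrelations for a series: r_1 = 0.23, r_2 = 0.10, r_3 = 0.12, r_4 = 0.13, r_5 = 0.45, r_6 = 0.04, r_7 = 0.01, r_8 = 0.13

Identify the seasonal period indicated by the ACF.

5

The largest autocorrelation is r_5 = 0.45; the remaining lags stay at or below 0.23. The elevated value at lag 1 (0.23), dropping to 0.10 at lag 2, reflects decaying short-term dependence rather than seasonality.
The dominant spike at lag 5 indicates a seasonal period of 5.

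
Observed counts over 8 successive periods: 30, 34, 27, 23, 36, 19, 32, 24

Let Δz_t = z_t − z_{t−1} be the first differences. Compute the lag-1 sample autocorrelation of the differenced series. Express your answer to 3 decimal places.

-0.783

First differences Δz: 4, -7, -4, 13, -17, 13, -8
Mean of differences = -0.8571
Numerator Σ(Δz_t−Δz̄)(Δz_{t+1}−Δz̄) = -600.4490
Denominator Σ(Δz_t−Δz̄)² = 766.8571
r_1(Δz) = -600.4490 / 766.8571 = -0.783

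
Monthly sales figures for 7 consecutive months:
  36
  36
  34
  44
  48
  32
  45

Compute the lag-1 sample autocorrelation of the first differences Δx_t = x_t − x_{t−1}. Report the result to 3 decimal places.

First differences Δx: 0, -2, 10, 4, -16, 13
Mean of differences = 1.5000
Numerator Σ(Δx_t−Δx̄)(Δx_{t+1}−Δx̄) = -248.2500
Denominator Σ(Δx_t−Δx̄)² = 531.5000
r_1(Δx) = -248.2500 / 531.5000 = -0.467

-0.467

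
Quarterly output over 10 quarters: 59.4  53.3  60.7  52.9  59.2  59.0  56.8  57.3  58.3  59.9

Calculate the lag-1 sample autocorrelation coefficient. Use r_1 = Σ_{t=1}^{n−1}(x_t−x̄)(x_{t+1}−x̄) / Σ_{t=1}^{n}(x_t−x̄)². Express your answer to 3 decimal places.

-0.623

Mean x̄ = (59.4 + 53.3 + 60.7 + 52.9 + 59.2 + 59.0 + 56.8 + 57.3 + 58.3 + 59.9)/10 = 57.6800
Numerator Σ_{t=1}^{9}(x_t−x̄)(x_{t+1}−x̄) = -40.1424
Denominator Σ(x_t−x̄)² = 64.3960
r_1 = -40.1424 / 64.3960 = -0.623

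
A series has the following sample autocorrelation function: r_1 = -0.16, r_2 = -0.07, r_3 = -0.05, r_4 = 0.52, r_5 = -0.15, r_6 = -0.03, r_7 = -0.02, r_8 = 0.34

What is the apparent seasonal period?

4

The largest autocorrelation is r_4 = 0.52, with a weaker echo at lag 8 (0.34); the remaining lags stay at or below -0.02.
The dominant spike at lag 4 indicates a seasonal period of 4.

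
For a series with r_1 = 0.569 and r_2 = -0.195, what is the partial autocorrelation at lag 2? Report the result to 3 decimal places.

φ_{22} = (r_2 − r_1²) / (1 − r_1²)
r_1² = (0.569)² = 0.323761
Numerator = -0.195 − 0.3238 = -0.5188; denominator = 1 − 0.3238 = 0.6762
φ_{22} = -0.5188 / 0.6762 = -0.767

-0.767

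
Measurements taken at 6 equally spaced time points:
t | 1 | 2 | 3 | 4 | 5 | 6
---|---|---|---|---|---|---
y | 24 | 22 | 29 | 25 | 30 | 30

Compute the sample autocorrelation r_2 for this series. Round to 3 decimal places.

Mean ȳ = (24 + 22 + 29 + 25 + 30 + 30)/6 = 26.6667
Deviations from mean: -2.6667, -4.6667, 2.3333, -1.6667, 3.3333, 3.3333
Σ(y_t−ȳ)(y_{t+2}−ȳ) = (-6.2222) + (7.7778) + (7.7778) + (-5.5556) = 3.7778
Denominator Σ(y_t−ȳ)² = 59.3333
r_2 = 3.7778 / 59.3333 = 0.064

0.064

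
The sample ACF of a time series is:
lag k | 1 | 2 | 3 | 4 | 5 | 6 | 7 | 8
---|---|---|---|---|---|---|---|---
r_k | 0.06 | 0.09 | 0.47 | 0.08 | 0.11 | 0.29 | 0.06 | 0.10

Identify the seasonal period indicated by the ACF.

The largest autocorrelation is r_3 = 0.47, with a weaker echo at lag 6 (0.29); the remaining lags stay at or below 0.11.
The dominant spike at lag 3 indicates a seasonal period of 3.

3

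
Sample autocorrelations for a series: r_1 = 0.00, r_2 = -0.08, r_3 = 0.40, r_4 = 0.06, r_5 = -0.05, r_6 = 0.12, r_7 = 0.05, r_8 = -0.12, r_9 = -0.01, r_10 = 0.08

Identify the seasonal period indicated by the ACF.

3

The largest autocorrelation is r_3 = 0.40; the remaining lags stay at or below 0.12.
The dominant spike at lag 3 indicates a seasonal period of 3.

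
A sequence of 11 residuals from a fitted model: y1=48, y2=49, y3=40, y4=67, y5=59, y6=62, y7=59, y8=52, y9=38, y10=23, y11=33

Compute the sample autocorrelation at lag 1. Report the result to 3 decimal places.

0.537

Mean ȳ = (48 + 49 + 40 + 67 + 59 + 62 + 59 + 52 + 38 + 23 + 33)/11 = 48.1818
Numerator Σ_{t=1}^{10}(y_t−ȳ)(y_{t+1}−ȳ) = 982.8760
Denominator Σ(y_t−ȳ)² = 1829.6364
r_1 = 982.8760 / 1829.6364 = 0.537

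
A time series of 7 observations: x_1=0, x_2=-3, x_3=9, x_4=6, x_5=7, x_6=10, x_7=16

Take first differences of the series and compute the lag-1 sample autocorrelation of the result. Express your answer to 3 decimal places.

-0.579

First differences Δx: -3, 12, -3, 1, 3, 6
Mean of differences = 2.6667
Numerator Σ(Δx_t−Δx̄)(Δx_{t+1}−Δx̄) = -95.7778
Denominator Σ(Δx_t−Δx̄)² = 165.3333
r_1(Δx) = -95.7778 / 165.3333 = -0.579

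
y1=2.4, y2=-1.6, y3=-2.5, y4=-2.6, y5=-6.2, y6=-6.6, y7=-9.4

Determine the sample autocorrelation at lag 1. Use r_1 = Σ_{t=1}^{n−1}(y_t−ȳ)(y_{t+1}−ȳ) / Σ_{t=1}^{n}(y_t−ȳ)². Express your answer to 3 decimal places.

0.411

Mean ȳ = (2.4 − 1.6 − 2.5 − 2.6 − 6.2 − 6.6 − 9.4)/7 = -3.7857
Deviations from mean: 6.1857, 2.1857, 1.2857, 1.1857, -2.4143, -2.8143, -5.6143
Numerator Σ_{t=1}^{6}(y_t−ȳ)(y_{t+1}−ȳ) = 37.5869
Denominator Σ(y_t−ȳ)² = 91.3686
r_1 = 37.5869 / 91.3686 = 0.411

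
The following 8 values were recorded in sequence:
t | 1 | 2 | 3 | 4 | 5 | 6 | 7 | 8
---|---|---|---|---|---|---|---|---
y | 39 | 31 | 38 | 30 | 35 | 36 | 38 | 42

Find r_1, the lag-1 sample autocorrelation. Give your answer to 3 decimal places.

-0.157

Mean ȳ = (39 + 31 + 38 + 30 + 35 + 36 + 38 + 42)/8 = 36.1250
Deviations from mean: 2.8750, -5.1250, 1.8750, -6.1250, -1.1250, -0.1250, 1.8750, 5.8750
Numerator Σ_{t=1}^{7}(y_t−ȳ)(y_{t+1}−ȳ) = -18.0156
Denominator Σ(y_t−ȳ)² = 114.8750
r_1 = -18.0156 / 114.8750 = -0.157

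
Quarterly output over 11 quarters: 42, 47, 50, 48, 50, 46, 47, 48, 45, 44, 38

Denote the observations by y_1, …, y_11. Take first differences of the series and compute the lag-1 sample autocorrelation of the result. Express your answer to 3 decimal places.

-0.013

First differences Δy: 5, 3, -2, 2, -4, 1, 1, -3, -1, -6
Mean of differences = -0.4000
Numerator Σ(Δy_t−Δȳ)(Δy_{t+1}−Δȳ) = -1.3600
Denominator Σ(Δy_t−Δȳ)² = 104.4000
r_1(Δy) = -1.3600 / 104.4000 = -0.013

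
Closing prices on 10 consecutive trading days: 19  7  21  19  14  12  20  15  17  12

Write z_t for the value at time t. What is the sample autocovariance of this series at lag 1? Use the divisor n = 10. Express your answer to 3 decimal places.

-8.136

Mean z̄ = (19 + 7 + 21 + 19 + 14 + 12 + 20 + 15 + 17 + 12)/10 = 15.6000
Σ_{t=1}^{9}(z_t−z̄)(z_{t+1}−z̄) = -81.3600
γ_1 = -81.3600 / 10 = -8.136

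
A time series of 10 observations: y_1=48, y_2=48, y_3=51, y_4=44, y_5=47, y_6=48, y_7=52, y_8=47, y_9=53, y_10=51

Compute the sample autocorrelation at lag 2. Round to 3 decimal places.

Mean ȳ = (48 + 48 + 51 + 44 + 47 + 48 + 52 + 47 + 53 + 51)/10 = 48.9000
Numerator Σ_{t=1}^{8}(y_t−ȳ)(y_{t+2}−ȳ) = 7.4800
Denominator Σ(y_t−ȳ)² = 68.9000
r_2 = 7.4800 / 68.9000 = 0.109

0.109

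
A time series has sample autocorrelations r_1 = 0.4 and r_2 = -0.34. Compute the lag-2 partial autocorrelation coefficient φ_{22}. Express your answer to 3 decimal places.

-0.595

φ_{22} = (r_2 − r_1²) / (1 − r_1²)
r_1² = (0.4)² = 0.16
Numerator = -0.34 − 0.1600 = -0.5000; denominator = 1 − 0.1600 = 0.8400
φ_{22} = -0.5000 / 0.8400 = -0.595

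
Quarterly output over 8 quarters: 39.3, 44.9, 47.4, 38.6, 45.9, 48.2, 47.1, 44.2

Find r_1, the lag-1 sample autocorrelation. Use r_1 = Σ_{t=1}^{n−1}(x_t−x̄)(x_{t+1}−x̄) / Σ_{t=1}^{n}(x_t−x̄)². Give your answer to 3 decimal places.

-0.129

Mean x̄ = (39.3 + 44.9 + 47.4 + 38.6 + 45.9 + 48.2 + 47.1 + 44.2)/8 = 44.4500
Deviations from mean: -5.1500, 0.4500, 2.9500, -5.8500, 1.4500, 3.7500, 2.6500, -0.2500
Σ(x_t−x̄)(x_{t+1}−x̄) = (-2.3175) + (1.3275) + (-17.2575) + (-8.4825) + (5.4375) + (9.9375) + (-0.6625) = -12.0175
Denominator Σ(x_t−x̄)² = 92.9000
r_1 = -12.0175 / 92.9000 = -0.129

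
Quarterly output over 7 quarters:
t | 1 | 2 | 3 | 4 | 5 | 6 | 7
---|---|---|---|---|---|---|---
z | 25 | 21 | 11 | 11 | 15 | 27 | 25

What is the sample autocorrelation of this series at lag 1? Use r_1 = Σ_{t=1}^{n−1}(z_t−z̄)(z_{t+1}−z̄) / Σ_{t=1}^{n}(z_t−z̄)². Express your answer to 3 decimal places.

0.391

Mean z̄ = (25 + 21 + 11 + 11 + 15 + 27 + 25)/7 = 19.2857
Deviations from mean: 5.7143, 1.7143, -8.2857, -8.2857, -4.2857, 7.7143, 5.7143
Numerator Σ_{t=1}^{6}(z_t−z̄)(z_{t+1}−z̄) = 110.7755
Denominator Σ(z_t−z̄)² = 283.4286
r_1 = 110.7755 / 283.4286 = 0.391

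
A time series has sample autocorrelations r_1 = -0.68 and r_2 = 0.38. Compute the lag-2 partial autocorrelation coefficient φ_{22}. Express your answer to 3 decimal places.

φ_{22} = (r_2 − r_1²) / (1 − r_1²)
r_1² = (-0.68)² = 0.4624
Numerator = 0.38 − 0.4624 = -0.0824; denominator = 1 − 0.4624 = 0.5376
φ_{22} = -0.0824 / 0.5376 = -0.153

-0.153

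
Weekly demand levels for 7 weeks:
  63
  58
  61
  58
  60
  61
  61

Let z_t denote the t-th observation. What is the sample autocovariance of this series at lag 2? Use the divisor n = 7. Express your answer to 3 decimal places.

0.732

Mean z̄ = (63 + 58 + 61 + 58 + 60 + 61 + 61)/7 = 60.2857
Σ_{t=1}^{5}(z_t−z̄)(z_{t+2}−z̄) = 5.1224
γ_2 = 5.1224 / 7 = 0.732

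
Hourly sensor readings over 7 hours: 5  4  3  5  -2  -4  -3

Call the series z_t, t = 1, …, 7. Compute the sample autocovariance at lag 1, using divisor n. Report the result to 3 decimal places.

6.977

Mean z̄ = (5 + 4 + 3 + 5 − 2 − 4 − 3)/7 = 1.1429
Σ_{t=1}^{6}(z_t−z̄)(z_{t+1}−z̄) = 48.8367
γ_1 = 48.8367 / 7 = 6.977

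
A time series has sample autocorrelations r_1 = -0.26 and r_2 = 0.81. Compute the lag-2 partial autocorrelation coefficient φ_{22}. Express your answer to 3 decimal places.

φ_{22} = (r_2 − r_1²) / (1 − r_1²)
r_1² = (-0.26)² = 0.0676
Numerator = 0.81 − 0.0676 = 0.7424; denominator = 1 − 0.0676 = 0.9324
φ_{22} = 0.7424 / 0.9324 = 0.796

0.796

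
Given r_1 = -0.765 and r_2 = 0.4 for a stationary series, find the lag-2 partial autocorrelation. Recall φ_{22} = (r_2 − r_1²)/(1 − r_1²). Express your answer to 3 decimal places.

φ_{22} = (r_2 − r_1²) / (1 − r_1²)
r_1² = (-0.765)² = 0.585225
Numerator = 0.4 − 0.5852 = -0.1852; denominator = 1 − 0.5852 = 0.4148
φ_{22} = -0.1852 / 0.4148 = -0.447

-0.447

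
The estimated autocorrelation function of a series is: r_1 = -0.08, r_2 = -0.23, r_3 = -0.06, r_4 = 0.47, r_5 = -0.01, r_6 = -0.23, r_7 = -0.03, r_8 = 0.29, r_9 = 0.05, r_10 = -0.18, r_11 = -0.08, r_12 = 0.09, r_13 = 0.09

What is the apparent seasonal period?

The largest autocorrelation is r_4 = 0.47, with a weaker echo at lag 8 (0.29); the remaining lags stay at or below 0.09.
The dominant spike at lag 4 indicates a seasonal period of 4.

4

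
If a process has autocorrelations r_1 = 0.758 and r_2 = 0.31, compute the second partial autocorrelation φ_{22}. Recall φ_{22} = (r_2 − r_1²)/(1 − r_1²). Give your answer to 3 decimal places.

-0.622

φ_{22} = (r_2 − r_1²) / (1 − r_1²)
r_1² = (0.758)² = 0.574564
Numerator = 0.31 − 0.5746 = -0.2646; denominator = 1 − 0.5746 = 0.4254
φ_{22} = -0.2646 / 0.4254 = -0.622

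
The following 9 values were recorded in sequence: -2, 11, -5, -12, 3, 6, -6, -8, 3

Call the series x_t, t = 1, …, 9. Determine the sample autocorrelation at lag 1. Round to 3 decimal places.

Mean x̄ = (-2 + 11 − 5 − 12 + 3 + 6 − 6 − 8 + 3)/9 = -1.1111
Numerator Σ_{t=1}^{8}(x_t−x̄)(x_{t+1}−x̄) = -60.4568
Denominator Σ(x_t−x̄)² = 436.8889
r_1 = -60.4568 / 436.8889 = -0.138

-0.138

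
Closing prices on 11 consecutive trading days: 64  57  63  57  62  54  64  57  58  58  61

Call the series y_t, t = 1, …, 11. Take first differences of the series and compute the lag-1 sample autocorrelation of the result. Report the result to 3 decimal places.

-0.828

First differences Δy: -7, 6, -6, 5, -8, 10, -7, 1, 0, 3
Mean of differences = -0.3000
Numerator Σ(Δy_t−Δȳ)(Δy_{t+1}−Δȳ) = -304.7900
Denominator Σ(Δy_t−Δȳ)² = 368.1000
r_1(Δy) = -304.7900 / 368.1000 = -0.828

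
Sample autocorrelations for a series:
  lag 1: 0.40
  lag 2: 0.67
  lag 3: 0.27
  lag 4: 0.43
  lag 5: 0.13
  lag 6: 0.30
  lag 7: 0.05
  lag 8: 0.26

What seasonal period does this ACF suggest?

The largest autocorrelation is r_2 = 0.67, with a weaker echo at lag 4 (0.43); the remaining lags stay at or below 0.40.
The dominant spike at lag 2 indicates a seasonal period of 2.

2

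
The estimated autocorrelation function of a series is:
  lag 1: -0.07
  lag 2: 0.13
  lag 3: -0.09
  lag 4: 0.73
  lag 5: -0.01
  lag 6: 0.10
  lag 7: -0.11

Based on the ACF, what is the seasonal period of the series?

The largest autocorrelation is r_4 = 0.73; the remaining lags stay at or below 0.13.
The dominant spike at lag 4 indicates a seasonal period of 4.

4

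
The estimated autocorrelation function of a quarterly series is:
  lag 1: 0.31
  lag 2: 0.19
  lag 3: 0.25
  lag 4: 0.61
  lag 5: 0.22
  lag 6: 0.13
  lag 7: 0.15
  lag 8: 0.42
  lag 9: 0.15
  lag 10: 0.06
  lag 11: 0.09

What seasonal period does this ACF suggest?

The largest autocorrelation is r_4 = 0.61, with a weaker echo at lag 8 (0.42); the remaining lags stay at or below 0.31. The elevated value at lag 1 (0.31), dropping to 0.19 at lag 2, reflects decaying short-term dependence rather than seasonality.
The dominant spike at lag 4 indicates a seasonal period of 4.

4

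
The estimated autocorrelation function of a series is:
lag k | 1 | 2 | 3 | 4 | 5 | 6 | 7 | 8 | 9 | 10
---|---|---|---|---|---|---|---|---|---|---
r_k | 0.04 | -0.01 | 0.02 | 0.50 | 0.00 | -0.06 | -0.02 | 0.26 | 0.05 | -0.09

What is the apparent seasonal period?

The largest autocorrelation is r_4 = 0.50, with a weaker echo at lag 8 (0.26); the remaining lags stay at or below 0.05.
The dominant spike at lag 4 indicates a seasonal period of 4.

4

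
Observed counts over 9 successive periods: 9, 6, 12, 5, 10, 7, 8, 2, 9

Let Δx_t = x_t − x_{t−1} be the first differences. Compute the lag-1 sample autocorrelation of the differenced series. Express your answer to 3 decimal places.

-0.752

First differences Δx: -3, 6, -7, 5, -3, 1, -6, 7
Mean of differences = 0.0000
Numerator Σ(Δx_t−Δx̄)(Δx_{t+1}−Δx̄) = -161.0000
Denominator Σ(Δx_t−Δx̄)² = 214.0000
r_1(Δx) = -161.0000 / 214.0000 = -0.752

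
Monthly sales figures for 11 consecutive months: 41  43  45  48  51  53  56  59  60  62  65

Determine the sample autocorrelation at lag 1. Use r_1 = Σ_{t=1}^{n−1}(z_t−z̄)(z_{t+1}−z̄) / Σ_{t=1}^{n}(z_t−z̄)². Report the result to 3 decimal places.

0.733

Mean z̄ = (41 + 43 + 45 + 48 + 51 + 53 + 56 + 59 + 60 + 62 + 65)/11 = 53.0000
Numerator Σ_{t=1}^{10}(z_t−z̄)(z_{t+1}−z̄) = 481.0000
Denominator Σ(z_t−z̄)² = 656.0000
r_1 = 481.0000 / 656.0000 = 0.733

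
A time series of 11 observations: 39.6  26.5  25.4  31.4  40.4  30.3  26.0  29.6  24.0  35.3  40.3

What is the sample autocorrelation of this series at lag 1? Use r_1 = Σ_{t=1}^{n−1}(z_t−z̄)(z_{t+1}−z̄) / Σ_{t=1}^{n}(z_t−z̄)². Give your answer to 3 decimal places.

Mean z̄ = (39.6 + 26.5 + 25.4 + 31.4 + 40.4 + 30.3 + 26.0 + 29.6 + 24.0 + 35.3 + 40.3)/11 = 31.7091
Numerator Σ_{t=1}^{10}(z_t−z̄)(z_{t+1}−z̄) = 18.2890
Denominator Σ(z_t−z̄)² = 389.9891
r_1 = 18.2890 / 389.9891 = 0.047

0.047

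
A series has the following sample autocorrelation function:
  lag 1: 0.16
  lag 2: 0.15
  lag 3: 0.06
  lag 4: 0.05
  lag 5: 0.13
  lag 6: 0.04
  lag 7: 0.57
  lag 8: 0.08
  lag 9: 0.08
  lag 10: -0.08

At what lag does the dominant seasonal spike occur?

7

The largest autocorrelation is r_7 = 0.57; the remaining lags stay at or below 0.16.
The dominant spike at lag 7 indicates a seasonal period of 7.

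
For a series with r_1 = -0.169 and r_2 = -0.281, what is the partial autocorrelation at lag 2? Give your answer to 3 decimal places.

-0.319

φ_{22} = (r_2 − r_1²) / (1 − r_1²)
r_1² = (-0.169)² = 0.028561
Numerator = -0.281 − 0.0286 = -0.3096; denominator = 1 − 0.0286 = 0.9714
φ_{22} = -0.3096 / 0.9714 = -0.319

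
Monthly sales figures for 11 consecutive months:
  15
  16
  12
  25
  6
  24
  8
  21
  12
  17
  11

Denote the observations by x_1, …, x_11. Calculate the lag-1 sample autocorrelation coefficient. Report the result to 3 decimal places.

Mean x̄ = (15 + 16 + 12 + 25 + 6 + 24 + 8 + 21 + 12 + 17 + 11)/11 = 15.1818
Numerator Σ_{t=1}^{10}(x_t−x̄)(x_{t+1}−x̄) = -342.1240
Denominator Σ(x_t−x̄)² = 385.6364
r_1 = -342.1240 / 385.6364 = -0.887

-0.887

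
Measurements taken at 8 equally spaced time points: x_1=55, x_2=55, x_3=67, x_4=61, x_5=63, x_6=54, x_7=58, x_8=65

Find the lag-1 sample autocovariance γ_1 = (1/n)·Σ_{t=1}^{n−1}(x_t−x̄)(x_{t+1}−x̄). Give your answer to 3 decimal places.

Mean x̄ = (55 + 55 + 67 + 61 + 63 + 54 + 58 + 65)/8 = 59.7500
Σ_{t=1}^{7}(x_t−x̄)(x_{t+1}−x̄) = -16.5625
γ_1 = -16.5625 / 8 = -2.070

-2.070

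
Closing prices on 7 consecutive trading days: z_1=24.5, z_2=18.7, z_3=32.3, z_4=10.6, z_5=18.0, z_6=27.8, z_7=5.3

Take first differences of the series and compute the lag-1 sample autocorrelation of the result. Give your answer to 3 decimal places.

-0.516

First differences Δz: -5.8, 13.6, -21.7, 7.4, 9.8, -22.5
Mean of differences = -3.2000
Numerator Σ(Δz_t−Δz̄)(Δz_{t+1}−Δz̄) = -663.6800
Denominator Σ(Δz_t−Δz̄)² = 1285.1000
r_1(Δz) = -663.6800 / 1285.1000 = -0.516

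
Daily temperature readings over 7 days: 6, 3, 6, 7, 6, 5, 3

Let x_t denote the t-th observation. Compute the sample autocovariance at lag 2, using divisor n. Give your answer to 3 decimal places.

Mean x̄ = (6 + 3 + 6 + 7 + 6 + 5 + 3)/7 = 5.1429
Σ_{t=1}^{5}(x_t−x̄)(x_{t+2}−x̄) = -4.6122
γ_2 = -4.6122 / 7 = -0.659

-0.659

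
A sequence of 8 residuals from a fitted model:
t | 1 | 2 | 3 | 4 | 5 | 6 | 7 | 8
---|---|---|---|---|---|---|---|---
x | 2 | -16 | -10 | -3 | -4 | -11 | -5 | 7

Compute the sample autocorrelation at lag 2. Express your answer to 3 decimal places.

Mean x̄ = (2 − 16 − 10 − 3 − 4 − 11 − 5 + 7)/8 = -5.0000
Σ(x_t−x̄)(x_{t+2}−x̄) = (-35.0000) + (-22.0000) + (-5.0000) + (-12.0000) + (0.0000) + (-72.0000) = -146.0000
Denominator Σ(x_t−x̄)² = 380.0000
r_2 = -146.0000 / 380.0000 = -0.384

-0.384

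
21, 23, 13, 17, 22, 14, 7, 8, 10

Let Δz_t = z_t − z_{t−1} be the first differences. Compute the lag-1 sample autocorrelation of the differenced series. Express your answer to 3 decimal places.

First differences Δz: 2, -10, 4, 5, -8, -7, 1, 2
Mean of differences = -1.3750
Numerator Σ(Δz_t−Δz̄)(Δz_{t+1}−Δz̄) = -51.5156
Denominator Σ(Δz_t−Δz̄)² = 247.8750
r_1(Δz) = -51.5156 / 247.8750 = -0.208

-0.208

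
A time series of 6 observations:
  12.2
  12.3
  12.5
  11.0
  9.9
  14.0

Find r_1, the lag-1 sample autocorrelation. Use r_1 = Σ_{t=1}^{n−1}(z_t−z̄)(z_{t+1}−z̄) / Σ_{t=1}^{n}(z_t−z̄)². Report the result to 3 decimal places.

Mean z̄ = (12.2 + 12.3 + 12.5 + 11.0 + 9.9 + 14.0)/6 = 11.9833
Deviations from mean: 0.2167, 0.3167, 0.5167, -0.9833, -2.0833, 2.0167
Σ(z_t−z̄)(z_{t+1}−z̄) = (0.0686) + (0.1636) + (-0.5081) + (2.0486) + (-4.2014) = -2.4286
Denominator Σ(z_t−z̄)² = 9.7883
r_1 = -2.4286 / 9.7883 = -0.248

-0.248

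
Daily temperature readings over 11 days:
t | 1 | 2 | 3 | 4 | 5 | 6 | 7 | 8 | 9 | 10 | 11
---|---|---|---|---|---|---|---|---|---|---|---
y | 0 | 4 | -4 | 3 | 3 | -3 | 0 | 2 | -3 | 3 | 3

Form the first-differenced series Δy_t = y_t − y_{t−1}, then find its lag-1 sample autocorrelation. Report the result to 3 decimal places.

-0.587

First differences Δy: 4, -8, 7, 0, -6, 3, 2, -5, 6, 0
Mean of differences = 0.3000
Numerator Σ(Δy_t−Δȳ)(Δy_{t+1}−Δȳ) = -139.7900
Denominator Σ(Δy_t−Δȳ)² = 238.1000
r_1(Δy) = -139.7900 / 238.1000 = -0.587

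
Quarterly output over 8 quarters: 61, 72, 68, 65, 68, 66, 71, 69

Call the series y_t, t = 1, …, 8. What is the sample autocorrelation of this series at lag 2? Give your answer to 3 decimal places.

-0.128

Mean ȳ = (61 + 72 + 68 + 65 + 68 + 66 + 71 + 69)/8 = 67.5000
Deviations from mean: -6.5000, 4.5000, 0.5000, -2.5000, 0.5000, -1.5000, 3.5000, 1.5000
Numerator Σ_{t=1}^{6}(y_t−ȳ)(y_{t+2}−ȳ) = -11.0000
Denominator Σ(y_t−ȳ)² = 86.0000
r_2 = -11.0000 / 86.0000 = -0.128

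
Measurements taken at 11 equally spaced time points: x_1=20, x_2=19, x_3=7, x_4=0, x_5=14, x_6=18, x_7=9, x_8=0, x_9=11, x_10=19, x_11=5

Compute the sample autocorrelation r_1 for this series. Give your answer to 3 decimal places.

0.057

Mean x̄ = (20 + 19 + 7 + 0 + 14 + 18 + 9 + 0 + 11 + 19 + 5)/11 = 11.0909
Numerator Σ_{t=1}^{10}(x_t−x̄)(x_{t+1}−x̄) = 32.1736
Denominator Σ(x_t−x̄)² = 564.9091
r_1 = 32.1736 / 564.9091 = 0.057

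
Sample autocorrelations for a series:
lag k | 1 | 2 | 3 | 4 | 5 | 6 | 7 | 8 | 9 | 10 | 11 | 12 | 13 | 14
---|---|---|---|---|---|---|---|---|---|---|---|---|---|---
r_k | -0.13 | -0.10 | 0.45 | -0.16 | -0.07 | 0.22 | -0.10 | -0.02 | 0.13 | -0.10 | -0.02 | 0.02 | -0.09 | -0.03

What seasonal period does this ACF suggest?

The largest autocorrelation is r_3 = 0.45, with a weaker echo at lag 6 (0.22); the remaining lags stay at or below 0.13.
The dominant spike at lag 3 indicates a seasonal period of 3.

3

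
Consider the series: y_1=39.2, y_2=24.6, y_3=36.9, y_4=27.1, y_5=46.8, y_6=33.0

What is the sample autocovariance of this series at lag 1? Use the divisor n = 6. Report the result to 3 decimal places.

-32.878

Mean ȳ = (39.2 + 24.6 + 36.9 + 27.1 + 46.8 + 33.0)/6 = 34.6000
Deviations: 4.6000, -10.0000, 2.3000, -7.5000, 12.2000, -1.6000
Σ_{t=1}^{5}(y_t−ȳ)(y_{t+1}−ȳ) = -197.2700
γ_1 = -197.2700 / 6 = -32.878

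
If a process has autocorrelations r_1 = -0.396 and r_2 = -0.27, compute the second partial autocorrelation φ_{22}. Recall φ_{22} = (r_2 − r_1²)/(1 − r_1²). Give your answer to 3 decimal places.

-0.506

φ_{22} = (r_2 − r_1²) / (1 − r_1²)
r_1² = (-0.396)² = 0.156816
Numerator = -0.27 − 0.1568 = -0.4268; denominator = 1 − 0.1568 = 0.8432
φ_{22} = -0.4268 / 0.8432 = -0.506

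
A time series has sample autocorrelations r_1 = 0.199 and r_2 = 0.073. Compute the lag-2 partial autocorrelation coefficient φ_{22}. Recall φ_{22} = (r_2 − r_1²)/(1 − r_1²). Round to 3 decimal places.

0.035

φ_{22} = (r_2 − r_1²) / (1 − r_1²)
r_1² = (0.199)² = 0.039601
Numerator = 0.073 − 0.0396 = 0.0334; denominator = 1 − 0.0396 = 0.9604
φ_{22} = 0.0334 / 0.9604 = 0.035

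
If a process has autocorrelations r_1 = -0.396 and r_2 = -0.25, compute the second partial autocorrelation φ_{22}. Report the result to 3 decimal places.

-0.482

φ_{22} = (r_2 − r_1²) / (1 − r_1²)
r_1² = (-0.396)² = 0.156816
Numerator = -0.25 − 0.1568 = -0.4068; denominator = 1 − 0.1568 = 0.8432
φ_{22} = -0.4068 / 0.8432 = -0.482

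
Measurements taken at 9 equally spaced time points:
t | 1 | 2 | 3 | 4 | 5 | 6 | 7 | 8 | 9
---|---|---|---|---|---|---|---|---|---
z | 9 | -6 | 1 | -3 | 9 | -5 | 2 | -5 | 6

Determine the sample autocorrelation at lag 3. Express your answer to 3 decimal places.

-0.585

Mean z̄ = (9 − 6 + 1 − 3 + 9 − 5 + 2 − 5 + 6)/9 = 0.8889
Numerator Σ_{t=1}^{6}(z_t−z̄)(z_{t+3}−z̄) = -170.2593
Denominator Σ(z_t−z̄)² = 290.8889
r_3 = -170.2593 / 290.8889 = -0.585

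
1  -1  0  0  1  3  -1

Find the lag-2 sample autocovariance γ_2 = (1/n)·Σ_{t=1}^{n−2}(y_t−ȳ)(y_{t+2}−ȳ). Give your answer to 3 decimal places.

-0.257

Mean ȳ = (1 − 1 + 0 + 0 + 1 + 3 − 1)/7 = 0.4286
Σ_{t=1}^{5}(y_t−ȳ)(y_{t+2}−ȳ) = -1.7959
γ_2 = -1.7959 / 7 = -0.257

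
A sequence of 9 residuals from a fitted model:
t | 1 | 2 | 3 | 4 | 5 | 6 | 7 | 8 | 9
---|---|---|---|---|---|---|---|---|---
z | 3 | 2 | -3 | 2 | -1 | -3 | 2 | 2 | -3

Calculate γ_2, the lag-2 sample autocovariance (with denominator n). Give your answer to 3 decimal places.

Mean z̄ = (3 + 2 − 3 + 2 − 1 − 3 + 2 + 2 − 3)/9 = 0.1111
Σ_{t=1}^{7}(z_t−z̄)(z_{t+2}−z̄) = -21.6914
γ_2 = -21.6914 / 9 = -2.410

-2.410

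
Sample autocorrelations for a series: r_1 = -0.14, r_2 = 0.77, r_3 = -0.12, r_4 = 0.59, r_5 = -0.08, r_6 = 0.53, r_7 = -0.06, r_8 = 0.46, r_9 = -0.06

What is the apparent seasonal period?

2

The largest autocorrelation is r_2 = 0.77, with weaker echoes at lags 4 (0.59), 6 (0.53) and 8 (0.46); the remaining lags stay at or below -0.06.
The dominant spike at lag 2 indicates a seasonal period of 2.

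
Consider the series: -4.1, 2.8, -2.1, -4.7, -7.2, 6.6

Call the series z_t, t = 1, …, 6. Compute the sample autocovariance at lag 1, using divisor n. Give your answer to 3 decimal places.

-6.585

Mean z̄ = (-4.1 + 2.8 − 2.1 − 4.7 − 7.2 + 6.6)/6 = -1.4500
Σ_{t=1}^{5}(z_t−z̄)(z_{t+1}−z̄) = -39.5125
γ_1 = -39.5125 / 6 = -6.585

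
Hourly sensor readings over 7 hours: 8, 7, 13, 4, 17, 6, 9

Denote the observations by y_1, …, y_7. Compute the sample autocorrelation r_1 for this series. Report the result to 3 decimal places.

Mean ȳ = (8 + 7 + 13 + 4 + 17 + 6 + 9)/7 = 9.1429
Deviations from mean: -1.1429, -2.1429, 3.8571, -5.1429, 7.8571, -3.1429, -0.1429
Numerator Σ_{t=1}^{6}(y_t−ȳ)(y_{t+1}−ȳ) = -90.3061
Denominator Σ(y_t−ȳ)² = 118.8571
r_1 = -90.3061 / 118.8571 = -0.760

-0.760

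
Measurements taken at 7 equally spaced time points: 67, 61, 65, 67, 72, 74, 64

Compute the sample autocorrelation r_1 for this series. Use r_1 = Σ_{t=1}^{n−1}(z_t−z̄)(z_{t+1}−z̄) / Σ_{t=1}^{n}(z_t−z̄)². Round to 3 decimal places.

Mean z̄ = (67 + 61 + 65 + 67 + 72 + 74 + 64)/7 = 67.1429
Deviations from mean: -0.1429, -6.1429, -2.1429, -0.1429, 4.8571, 6.8571, -3.1429
Numerator Σ_{t=1}^{6}(z_t−z̄)(z_{t+1}−z̄) = 25.4082
Denominator Σ(z_t−z̄)² = 122.8571
r_1 = 25.4082 / 122.8571 = 0.207

0.207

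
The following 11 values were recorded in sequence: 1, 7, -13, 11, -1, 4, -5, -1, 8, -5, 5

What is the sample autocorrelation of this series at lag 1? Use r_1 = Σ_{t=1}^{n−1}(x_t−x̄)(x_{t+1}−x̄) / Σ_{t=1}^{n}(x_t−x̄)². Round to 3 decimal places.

Mean x̄ = (1 + 7 − 13 + 11 − 1 + 4 − 5 − 1 + 8 − 5 + 5)/11 = 1.0000
Numerator Σ_{t=1}^{10}(x_t−x̄)(x_{t+1}−x̄) = -336.0000
Denominator Σ(x_t−x̄)² = 486.0000
r_1 = -336.0000 / 486.0000 = -0.691

-0.691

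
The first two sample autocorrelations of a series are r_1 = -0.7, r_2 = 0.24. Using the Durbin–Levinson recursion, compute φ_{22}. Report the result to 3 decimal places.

φ_{22} = (r_2 − r_1²) / (1 − r_1²)
r_1² = (-0.7)² = 0.49
Numerator = 0.24 − 0.4900 = -0.2500; denominator = 1 − 0.4900 = 0.5100
φ_{22} = -0.2500 / 0.5100 = -0.490

-0.490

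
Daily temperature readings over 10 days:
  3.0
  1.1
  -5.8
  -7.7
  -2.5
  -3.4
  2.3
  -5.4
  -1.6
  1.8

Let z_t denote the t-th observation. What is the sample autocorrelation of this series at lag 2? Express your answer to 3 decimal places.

Mean z̄ = (3.0 + 1.1 − 5.8 − 7.7 − 2.5 − 3.4 + 2.3 − 5.4 − 1.6 + 1.8)/10 = -1.8200
Numerator Σ_{t=1}^{8}(z_t−z̄)(z_{t+2}−z̄) = -33.5548
Denominator Σ(z_t−z̄)² = 128.0760
r_2 = -33.5548 / 128.0760 = -0.262

-0.262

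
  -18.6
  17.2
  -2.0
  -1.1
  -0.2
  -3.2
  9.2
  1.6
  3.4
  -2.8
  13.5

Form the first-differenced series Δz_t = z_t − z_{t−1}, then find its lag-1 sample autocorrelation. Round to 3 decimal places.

-0.438

First differences Δz: 35.8, -19.2, 0.9, 0.9, -3.0, 12.4, -7.6, 1.8, -6.2, 16.3
Mean of differences = 3.2100
Numerator Σ(Δz_t−Δz̄)(Δz_{t+1}−Δz̄) = -909.9741
Denominator Σ(Δz_t−Δz̄)² = 2076.7490
r_1(Δz) = -909.9741 / 2076.7490 = -0.438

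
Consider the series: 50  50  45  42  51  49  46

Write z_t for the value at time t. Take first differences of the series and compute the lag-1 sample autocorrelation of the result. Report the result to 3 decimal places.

First differences Δz: 0, -5, -3, 9, -2, -3
Mean of differences = -0.6667
Numerator Σ(Δz_t−Δz̄)(Δz_{t+1}−Δz̄) = -25.1111
Denominator Σ(Δz_t−Δz̄)² = 125.3333
r_1(Δz) = -25.1111 / 125.3333 = -0.200

-0.200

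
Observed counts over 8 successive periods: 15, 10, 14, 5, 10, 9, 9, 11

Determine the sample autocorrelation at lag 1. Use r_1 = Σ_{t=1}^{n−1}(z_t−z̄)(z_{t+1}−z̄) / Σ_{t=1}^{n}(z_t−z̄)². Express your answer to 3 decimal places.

-0.280

Mean z̄ = (15 + 10 + 14 + 5 + 10 + 9 + 9 + 11)/8 = 10.3750
Σ(z_t−z̄)(z_{t+1}−z̄) = (-1.7344) + (-1.3594) + (-19.4844) + (2.0156) + (0.5156) + (1.8906) + (-0.8594) = -19.0156
Denominator Σ(z_t−z̄)² = 67.8750
r_1 = -19.0156 / 67.8750 = -0.280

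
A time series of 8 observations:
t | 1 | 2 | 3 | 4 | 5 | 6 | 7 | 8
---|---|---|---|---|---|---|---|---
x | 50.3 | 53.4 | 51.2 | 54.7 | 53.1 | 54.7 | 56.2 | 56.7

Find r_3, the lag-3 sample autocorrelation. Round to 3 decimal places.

-0.143

Mean x̄ = (50.3 + 53.4 + 51.2 + 54.7 + 53.1 + 54.7 + 56.2 + 56.7)/8 = 53.7875
Deviations from mean: -3.4875, -0.3875, -2.5875, 0.9125, -0.6875, 0.9125, 2.4125, 2.9125
Σ(x_t−x̄)(x_{t+3}−x̄) = (-3.1823) + (0.2664) + (-2.3611) + (2.2014) + (-2.0023) = -5.0780
Denominator Σ(x_t−x̄)² = 35.4488
r_3 = -5.0780 / 35.4488 = -0.143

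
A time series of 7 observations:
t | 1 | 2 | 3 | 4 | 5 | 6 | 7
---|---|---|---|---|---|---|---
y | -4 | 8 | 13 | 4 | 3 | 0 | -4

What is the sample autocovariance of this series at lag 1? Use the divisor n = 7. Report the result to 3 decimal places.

6.834

Mean ȳ = (-4 + 8 + 13 + 4 + 3 + 0 − 4)/7 = 2.8571
Deviations: -6.8571, 5.1429, 10.1429, 1.1429, 0.1429, -2.8571, -6.8571
Σ_{t=1}^{6}(y_t−ȳ)(y_{t+1}−ȳ) = 47.8367
γ_1 = 47.8367 / 7 = 6.834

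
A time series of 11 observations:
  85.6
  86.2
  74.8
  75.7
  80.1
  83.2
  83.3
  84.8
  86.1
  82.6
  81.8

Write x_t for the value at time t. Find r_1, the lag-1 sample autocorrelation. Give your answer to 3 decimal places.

Mean x̄ = (85.6 + 86.2 + 74.8 + 75.7 + 80.1 + 83.2 + 83.3 + 84.8 + 86.1 + 82.6 + 81.8)/11 = 82.2000
Numerator Σ_{t=1}^{10}(x_t−x̄)(x_{t+1}−x̄) = 59.1500
Denominator Σ(x_t−x̄)² = 153.4800
r_1 = 59.1500 / 153.4800 = 0.385

0.385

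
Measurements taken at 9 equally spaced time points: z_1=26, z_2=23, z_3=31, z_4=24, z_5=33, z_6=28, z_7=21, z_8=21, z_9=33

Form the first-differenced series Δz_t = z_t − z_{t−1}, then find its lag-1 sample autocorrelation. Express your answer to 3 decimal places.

-0.366

First differences Δz: -3, 8, -7, 9, -5, -7, 0, 12
Mean of differences = 0.8750
Numerator Σ(Δz_t−Δz̄)(Δz_{t+1}−Δz̄) = -152.0156
Denominator Σ(Δz_t−Δz̄)² = 414.8750
r_1(Δz) = -152.0156 / 414.8750 = -0.366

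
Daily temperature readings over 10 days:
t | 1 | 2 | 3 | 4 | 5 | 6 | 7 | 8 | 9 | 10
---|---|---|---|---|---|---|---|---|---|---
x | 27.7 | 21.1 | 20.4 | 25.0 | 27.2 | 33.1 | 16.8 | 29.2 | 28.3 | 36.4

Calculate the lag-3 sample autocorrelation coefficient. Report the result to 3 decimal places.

-0.358

Mean x̄ = (27.7 + 21.1 + 20.4 + 25.0 + 27.2 + 33.1 + 16.8 + 29.2 + 28.3 + 36.4)/10 = 26.5200
Σ(x_t−x̄)(x_{t+3}−x̄) = (-1.7936) + (-3.6856) + (-40.2696) + (14.7744) + (1.8224) + (11.7124) + (-96.0336) = -113.4732
Denominator Σ(x_t−x̄)² = 316.7360
r_3 = -113.4732 / 316.7360 = -0.358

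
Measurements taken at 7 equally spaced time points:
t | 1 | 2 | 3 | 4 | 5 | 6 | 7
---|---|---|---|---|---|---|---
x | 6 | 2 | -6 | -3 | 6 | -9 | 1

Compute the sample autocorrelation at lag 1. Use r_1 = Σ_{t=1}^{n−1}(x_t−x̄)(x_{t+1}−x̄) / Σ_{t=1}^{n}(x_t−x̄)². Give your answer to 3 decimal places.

-0.334

Mean x̄ = (6 + 2 − 6 − 3 + 6 − 9 + 1)/7 = -0.4286
Numerator Σ_{t=1}^{6}(x_t−x̄)(x_{t+1}−x̄) = -67.4694
Denominator Σ(x_t−x̄)² = 201.7143
r_1 = -67.4694 / 201.7143 = -0.334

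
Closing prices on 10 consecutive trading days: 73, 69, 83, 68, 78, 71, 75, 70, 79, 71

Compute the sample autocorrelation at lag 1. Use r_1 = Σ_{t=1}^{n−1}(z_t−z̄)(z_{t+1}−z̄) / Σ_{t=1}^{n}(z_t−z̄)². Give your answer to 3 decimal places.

Mean z̄ = (73 + 69 + 83 + 68 + 78 + 71 + 75 + 70 + 79 + 71)/10 = 73.7000
Numerator Σ_{t=1}^{9}(z_t−z̄)(z_{t+1}−z̄) = -171.7900
Denominator Σ(z_t−z̄)² = 218.1000
r_1 = -171.7900 / 218.1000 = -0.788

-0.788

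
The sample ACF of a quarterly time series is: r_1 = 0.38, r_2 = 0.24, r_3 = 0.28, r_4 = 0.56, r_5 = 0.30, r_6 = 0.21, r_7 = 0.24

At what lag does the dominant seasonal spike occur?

4

The largest autocorrelation is r_4 = 0.56; the remaining lags stay at or below 0.38. The elevated value at lag 1 (0.38), dropping to 0.24 at lag 2, reflects decaying short-term dependence rather than seasonality.
The dominant spike at lag 4 indicates a seasonal period of 4.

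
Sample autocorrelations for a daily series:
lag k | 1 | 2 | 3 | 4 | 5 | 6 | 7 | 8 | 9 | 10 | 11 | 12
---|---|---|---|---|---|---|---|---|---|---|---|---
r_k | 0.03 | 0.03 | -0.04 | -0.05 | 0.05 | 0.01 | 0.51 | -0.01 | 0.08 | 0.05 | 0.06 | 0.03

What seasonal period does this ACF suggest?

7

The largest autocorrelation is r_7 = 0.51; the remaining lags stay at or below 0.08.
The dominant spike at lag 7 indicates a seasonal period of 7.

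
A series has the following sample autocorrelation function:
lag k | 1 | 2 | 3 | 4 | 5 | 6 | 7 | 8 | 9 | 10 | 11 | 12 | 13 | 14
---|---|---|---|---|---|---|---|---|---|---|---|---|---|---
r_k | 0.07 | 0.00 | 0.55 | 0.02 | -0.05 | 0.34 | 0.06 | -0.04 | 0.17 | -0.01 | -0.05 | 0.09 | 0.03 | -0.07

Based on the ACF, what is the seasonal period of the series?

The largest autocorrelation is r_3 = 0.55, with weaker echoes at lags 6 (0.34) and 9 (0.17); the remaining lags stay at or below 0.09.
The dominant spike at lag 3 indicates a seasonal period of 3.

3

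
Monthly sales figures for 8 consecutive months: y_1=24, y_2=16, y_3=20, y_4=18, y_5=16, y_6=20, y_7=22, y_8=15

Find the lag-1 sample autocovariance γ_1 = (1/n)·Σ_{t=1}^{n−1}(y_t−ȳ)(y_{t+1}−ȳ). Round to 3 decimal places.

-3.533

Mean ȳ = (24 + 16 + 20 + 18 + 16 + 20 + 22 + 15)/8 = 18.8750
Σ_{t=1}^{7}(y_t−ȳ)(y_{t+1}−ȳ) = -28.2656
γ_1 = -28.2656 / 8 = -3.533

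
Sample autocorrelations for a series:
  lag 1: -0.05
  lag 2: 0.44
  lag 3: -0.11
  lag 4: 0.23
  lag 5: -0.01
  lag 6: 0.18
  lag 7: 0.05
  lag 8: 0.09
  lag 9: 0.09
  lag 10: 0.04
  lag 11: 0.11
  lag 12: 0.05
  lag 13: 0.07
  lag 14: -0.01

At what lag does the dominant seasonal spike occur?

The largest autocorrelation is r_2 = 0.44, with weaker echoes at lags 4 (0.23) and 6 (0.18); the remaining lags stay at or below 0.11.
The dominant spike at lag 2 indicates a seasonal period of 2.

2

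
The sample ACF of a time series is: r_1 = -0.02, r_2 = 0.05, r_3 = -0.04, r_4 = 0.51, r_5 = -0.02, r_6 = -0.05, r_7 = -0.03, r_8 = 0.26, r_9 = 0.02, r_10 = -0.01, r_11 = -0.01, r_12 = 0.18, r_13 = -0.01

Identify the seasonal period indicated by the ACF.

The largest autocorrelation is r_4 = 0.51, with weaker echoes at lags 8 (0.26) and 12 (0.18); the remaining lags stay at or below 0.05.
The dominant spike at lag 4 indicates a seasonal period of 4.

4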